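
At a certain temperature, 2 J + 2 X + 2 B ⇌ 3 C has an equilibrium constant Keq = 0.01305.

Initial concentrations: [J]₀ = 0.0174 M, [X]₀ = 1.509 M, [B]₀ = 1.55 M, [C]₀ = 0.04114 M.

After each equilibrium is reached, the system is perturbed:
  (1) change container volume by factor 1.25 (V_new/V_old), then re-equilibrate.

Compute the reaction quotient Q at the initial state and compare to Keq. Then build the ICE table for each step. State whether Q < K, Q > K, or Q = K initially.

Q₀ = 0.04204 vs Keq = 0.01305 ⇒ Q>K, reverse
Step 1:
                   J          X          B          C
  Initial     0.0174      1.509       1.55    0.04114
  Change    0.005212   0.005212   0.005212  -0.007817
  Equil      0.02261      1.514      1.555    0.03332
  solve Keq expr → x = -0.002606; check Q = 0.01305
Then change container volume by factor 1.25 (V_new/V_old).
Step 2:
                   J          X          B          C
  Initial    0.01809      1.211      1.244    0.02666
  Change    0.002323   0.002323   0.002323  -0.003484
  Equil      0.02041      1.214      1.246    0.02317
  solve Keq expr → x = -0.001161; check Q = 0.01305

Q₀ = 0.04204; Q > K (proceeds reverse)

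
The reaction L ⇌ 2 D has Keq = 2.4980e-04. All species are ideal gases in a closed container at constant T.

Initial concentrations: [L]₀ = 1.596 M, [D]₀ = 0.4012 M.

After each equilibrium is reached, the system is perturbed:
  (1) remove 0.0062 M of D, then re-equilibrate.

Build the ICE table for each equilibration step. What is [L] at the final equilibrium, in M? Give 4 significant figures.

[L]_eq = 1.783 M

Q₀ = 0.1009 vs Keq = 2.4980e-04 ⇒ Q>K, reverse
Step 1:
                   L          D
  Initial      1.596     0.4012
  Change        0.19    -0.3801
  Equil        1.786    0.02112
  solve Keq expr → x = -0.19; check Q = 2.4980e-04
Then remove 0.0062 M of D.
Step 2:
                   L          D
  Initial      1.786    0.01492
  Change   -0.003091   0.006182
  Equil        1.783     0.0211
  solve Keq expr → x = 0.003091; check Q = 2.4980e-04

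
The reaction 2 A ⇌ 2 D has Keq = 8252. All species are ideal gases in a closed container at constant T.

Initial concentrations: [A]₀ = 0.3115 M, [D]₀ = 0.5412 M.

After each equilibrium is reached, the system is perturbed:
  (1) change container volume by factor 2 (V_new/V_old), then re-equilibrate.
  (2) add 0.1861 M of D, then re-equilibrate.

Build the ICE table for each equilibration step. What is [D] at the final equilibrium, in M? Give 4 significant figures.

Q₀ = 3.019 vs Keq = 8252 ⇒ Q<K, forward
Step 1:
                    A           D
  Initial      0.3115      0.5412
  Change      -0.3022      0.3022
  Equil      0.009285      0.8434
  solve Keq expr → x = 0.1511; check Q = 8252
Then change container volume by factor 2 (V_new/V_old).
Step 2:
                    A           D
  Initial    0.004642      0.4217
  Change            0           0
  Equil      0.004642      0.4217
  solve Keq expr → x = 0; check Q = 8252
Then add 0.1861 M of D.
Step 3:
                    A           D
  Initial    0.004642      0.6078
  Change     0.002026   -0.002026
  Equil      0.006669      0.6058
  solve Keq expr → x = -0.001013; check Q = 8252

[D]_eq = 0.6058 M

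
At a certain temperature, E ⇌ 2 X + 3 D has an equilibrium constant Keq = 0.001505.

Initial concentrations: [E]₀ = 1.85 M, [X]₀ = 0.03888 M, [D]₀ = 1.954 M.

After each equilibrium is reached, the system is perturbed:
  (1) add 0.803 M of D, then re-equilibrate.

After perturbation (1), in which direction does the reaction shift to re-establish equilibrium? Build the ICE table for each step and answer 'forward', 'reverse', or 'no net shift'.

Q₀ = 0.006096 vs Keq = 0.001505 ⇒ Q>K, reverse
Step 1:
                   E          X          D
  I             1.85    0.03888      1.954
  C         0.009539   -0.01908   -0.02862
  E             1.86     0.0198      1.925
  solve Keq expr → x = -0.009539; check Q = 0.001505
Then add 0.803 M of D.
Step 2:
                   E          X          D
  I             1.86     0.0198      2.728
  C         0.003986  -0.007973   -0.01196
  E            1.864    0.01183      2.716
  solve Keq expr → x = -0.003986; check Q = 0.001505

Direction: reverse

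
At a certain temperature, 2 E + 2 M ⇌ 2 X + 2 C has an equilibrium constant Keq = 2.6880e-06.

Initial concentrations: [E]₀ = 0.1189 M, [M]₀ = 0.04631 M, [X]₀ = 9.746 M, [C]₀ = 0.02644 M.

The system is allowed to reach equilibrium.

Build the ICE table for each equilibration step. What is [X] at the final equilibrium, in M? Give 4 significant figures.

Q₀ = 2190 vs Keq = 2.6880e-06 ⇒ Q>K, reverse
Step 1:
                   E          M          X          C
  init        0.1189    0.04631      9.746    0.02644
  Δ          0.02644    0.02644   -0.02644   -0.02644
  eq          0.1453    0.07275       9.72 1.7835e-06
  solve Keq expr → x = -0.01322; check Q = 2.6880e-06

[X]_eq = 9.72 M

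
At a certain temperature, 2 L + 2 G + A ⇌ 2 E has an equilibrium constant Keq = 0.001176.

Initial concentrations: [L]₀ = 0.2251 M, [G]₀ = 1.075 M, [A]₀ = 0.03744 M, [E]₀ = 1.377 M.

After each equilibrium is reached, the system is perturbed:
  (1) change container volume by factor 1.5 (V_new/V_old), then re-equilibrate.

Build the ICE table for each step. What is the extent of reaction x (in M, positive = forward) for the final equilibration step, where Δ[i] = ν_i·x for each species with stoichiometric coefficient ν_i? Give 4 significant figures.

x = -0.01401 M

Q₀ = 864.9 vs Keq = 0.001176 ⇒ Q>K, reverse
Step 1:
                    L           G           A           E
  I            0.2251       1.075     0.03744       1.377
  C             1.277       1.277      0.6387      -1.277
  E             1.502       2.352      0.6761     0.09966
  solve Keq expr → x = -0.6387; check Q = 0.001176
Then change container volume by factor 1.5 (V_new/V_old).
Step 2:
                    L           G           A           E
  I             1.002       1.568      0.4507     0.06644
  C           0.02801     0.02801     0.01401    -0.02801
  E              1.03       1.596      0.4647     0.03842
  solve Keq expr → x = -0.01401; check Q = 0.001176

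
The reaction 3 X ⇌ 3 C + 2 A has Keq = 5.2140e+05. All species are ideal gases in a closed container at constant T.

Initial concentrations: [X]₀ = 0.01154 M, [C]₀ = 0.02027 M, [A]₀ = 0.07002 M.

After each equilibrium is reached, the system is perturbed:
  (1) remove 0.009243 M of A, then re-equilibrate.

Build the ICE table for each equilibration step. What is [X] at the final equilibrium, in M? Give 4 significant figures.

Q₀ = 0.02657 vs Keq = 5.2140e+05 ⇒ Q<K, forward
Step 1:
                  X         C         A
  init      0.01154   0.02027   0.07002
  Δ        -0.01147   0.01147  0.007645
  eq      7.1781e-05   0.03174   0.07767
  solve Keq expr → x = 0.003823; check Q = 5.2140e+05
Then remove 0.009243 M of A.
Step 2:
                  X         C         A
  init    7.1781e-05   0.03174   0.06842
  Δ       -5.8000e-06 5.8000e-06 3.8667e-06
  eq      6.5981e-05   0.03174   0.06843
  solve Keq expr → x = 1.9333e-06; check Q = 5.2140e+05

[X]_eq = 6.5981e-05 M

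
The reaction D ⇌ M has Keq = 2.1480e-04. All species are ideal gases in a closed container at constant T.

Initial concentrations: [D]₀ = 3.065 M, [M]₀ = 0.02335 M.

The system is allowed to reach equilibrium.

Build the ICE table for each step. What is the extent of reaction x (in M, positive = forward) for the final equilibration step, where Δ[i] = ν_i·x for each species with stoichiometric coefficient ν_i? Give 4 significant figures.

Q₀ = 0.007618 vs Keq = 2.1480e-04 ⇒ Q>K, reverse
Step 1:
                  D         M
  init        3.065   0.02335
  Δ         0.02269  -0.02269
  eq          3.088 6.6324e-04
  solve Keq expr → x = -0.02269; check Q = 2.1480e-04

x = -0.02269 M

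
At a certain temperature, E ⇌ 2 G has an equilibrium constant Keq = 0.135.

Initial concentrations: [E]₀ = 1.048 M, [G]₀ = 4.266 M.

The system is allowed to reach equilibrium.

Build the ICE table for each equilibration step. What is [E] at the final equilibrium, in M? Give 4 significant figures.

[E]_eq = 2.87 M

Q₀ = 17.37 vs Keq = 0.135 ⇒ Q>K, reverse
Step 1:
                    E           G
  I             1.048       4.266
  C             1.822      -3.644
  E              2.87      0.6224
  solve Keq expr → x = -1.822; check Q = 0.135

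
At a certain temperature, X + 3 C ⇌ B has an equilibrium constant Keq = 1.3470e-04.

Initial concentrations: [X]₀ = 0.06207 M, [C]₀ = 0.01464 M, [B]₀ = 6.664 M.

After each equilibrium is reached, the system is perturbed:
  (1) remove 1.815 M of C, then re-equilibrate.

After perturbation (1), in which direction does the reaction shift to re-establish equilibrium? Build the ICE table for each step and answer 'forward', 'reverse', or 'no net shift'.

Q₀ = 3.4216e+07 vs Keq = 1.3470e-04 ⇒ Q>K, reverse
Step 1:
                   X          C          B
  Initial    0.06207    0.01464      6.664
  Change       4.763      14.29     -4.763
  Equil        4.825       14.3      1.901
  solve Keq expr → x = -4.763; check Q = 1.3470e-04
Then remove 1.815 M of C.
Step 2:
                   X          C          B
  Initial      4.825      12.49      1.901
  Change      0.2774     0.8321    -0.2774
  Equil        5.102      13.32      1.624
  solve Keq expr → x = -0.2774; check Q = 1.3470e-04

Direction: reverse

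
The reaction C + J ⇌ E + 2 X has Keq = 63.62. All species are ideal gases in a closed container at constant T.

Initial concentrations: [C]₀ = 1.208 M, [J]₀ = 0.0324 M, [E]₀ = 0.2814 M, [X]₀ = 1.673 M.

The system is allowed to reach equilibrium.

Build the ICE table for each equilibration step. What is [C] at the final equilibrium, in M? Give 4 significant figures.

[C]_eq = 1.187 M

Q₀ = 20.12 vs Keq = 63.62 ⇒ Q<K, forward
Step 1:
                    C           J           E           X
  Initial       1.208      0.0324      0.2814       1.673
  Change     -0.02065    -0.02065     0.02065      0.0413
  Equil         1.187     0.01175       0.302       1.714
  solve Keq expr → x = 0.02065; check Q = 63.62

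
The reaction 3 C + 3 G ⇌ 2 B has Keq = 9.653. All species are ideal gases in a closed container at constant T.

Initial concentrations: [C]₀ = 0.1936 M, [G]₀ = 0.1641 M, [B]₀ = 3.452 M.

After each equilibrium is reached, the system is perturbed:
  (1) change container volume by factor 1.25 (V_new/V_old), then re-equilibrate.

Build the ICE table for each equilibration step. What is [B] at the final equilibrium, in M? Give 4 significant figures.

[B]_eq = 2.258 M

Q₀ = 3.7162e+05 vs Keq = 9.653 ⇒ Q>K, reverse
Step 1:
                  C         G         B
  init       0.1936    0.1641     3.452
  Δ          0.8006    0.8006   -0.5337
  eq         0.9942    0.9647     2.918
  solve Keq expr → x = -0.2669; check Q = 9.653
Then change container volume by factor 1.25 (V_new/V_old).
Step 2:
                  C         G         B
  init       0.7954    0.7718     2.335
  Δ          0.1155    0.1155  -0.07703
  eq         0.9109    0.8873     2.258
  solve Keq expr → x = -0.03851; check Q = 9.653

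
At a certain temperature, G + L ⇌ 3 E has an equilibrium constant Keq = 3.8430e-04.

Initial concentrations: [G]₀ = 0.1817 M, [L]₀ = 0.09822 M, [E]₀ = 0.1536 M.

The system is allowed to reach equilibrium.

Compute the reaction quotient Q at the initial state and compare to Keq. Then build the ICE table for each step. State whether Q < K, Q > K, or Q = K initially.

Q₀ = 0.2031; Q > K (proceeds reverse)

Q₀ = 0.2031 vs Keq = 3.8430e-04 ⇒ Q>K, reverse
Step 1:
                    G           L           E
  Initial      0.1817     0.09822      0.1536
  Change      0.04351     0.04351     -0.1305
  Equil        0.2252      0.1417     0.02306
  solve Keq expr → x = -0.04351; check Q = 3.8430e-04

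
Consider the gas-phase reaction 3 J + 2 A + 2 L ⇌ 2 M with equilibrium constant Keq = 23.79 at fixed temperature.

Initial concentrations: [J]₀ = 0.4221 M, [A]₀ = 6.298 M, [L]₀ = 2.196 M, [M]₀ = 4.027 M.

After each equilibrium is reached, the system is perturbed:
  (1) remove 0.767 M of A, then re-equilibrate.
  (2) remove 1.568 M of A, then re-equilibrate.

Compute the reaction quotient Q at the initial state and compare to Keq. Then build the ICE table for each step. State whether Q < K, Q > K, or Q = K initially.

Q₀ = 1.127 vs Keq = 23.79 ⇒ Q<K, forward
Step 1:
                  J         A         L         M
  I          0.4221     6.298     2.196     4.027
  C         -0.2535    -0.169    -0.169     0.169
  E          0.1686     6.129     2.027     4.196
  solve Keq expr → x = 0.08449; check Q = 23.79
Then remove 0.767 M of A.
Step 2:
                  J         A         L         M
  I          0.1686     5.362     2.027     4.196
  C         0.01462  0.009749  0.009749 -0.009749
  E          0.1833     5.372     2.037     4.186
  solve Keq expr → x = -0.004875; check Q = 23.79
Then remove 1.568 M of A.
Step 3:
                  J         A         L         M
  I          0.1833     3.804     2.037     4.186
  C         0.04309   0.02872   0.02872  -0.02872
  E          0.2263     3.832     2.065     4.158
  solve Keq expr → x = -0.01436; check Q = 23.79

Q₀ = 1.127; Q < K (proceeds forward)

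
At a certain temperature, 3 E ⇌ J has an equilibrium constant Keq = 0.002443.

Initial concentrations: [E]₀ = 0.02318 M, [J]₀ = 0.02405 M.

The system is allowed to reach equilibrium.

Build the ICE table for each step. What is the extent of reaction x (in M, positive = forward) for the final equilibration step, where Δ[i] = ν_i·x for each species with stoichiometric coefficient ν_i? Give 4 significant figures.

Q₀ = 1931 vs Keq = 0.002443 ⇒ Q>K, reverse
Step 1:
                  E         J
  Initial   0.02318   0.02405
  Change    0.07214  -0.02405
  Equil     0.09532 2.1160e-06
  solve Keq expr → x = -0.02405; check Q = 0.002443

x = -0.02405 M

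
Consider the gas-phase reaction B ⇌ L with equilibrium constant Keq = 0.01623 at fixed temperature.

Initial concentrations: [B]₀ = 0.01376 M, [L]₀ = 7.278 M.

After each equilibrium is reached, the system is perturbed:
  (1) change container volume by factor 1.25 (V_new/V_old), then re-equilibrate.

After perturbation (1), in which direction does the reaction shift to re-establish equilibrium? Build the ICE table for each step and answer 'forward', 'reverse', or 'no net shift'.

Direction: no net shift

Q₀ = 528.9 vs Keq = 0.01623 ⇒ Q>K, reverse
Step 1:
                   B          L
  I          0.01376      7.278
  C            7.162     -7.162
  E            7.175     0.1165
  solve Keq expr → x = -7.162; check Q = 0.01623
Then change container volume by factor 1.25 (V_new/V_old).
Step 2:
                   B          L
  I             5.74    0.09316
  C                0          0
  E             5.74    0.09316
  solve Keq expr → x = 0; check Q = 0.01623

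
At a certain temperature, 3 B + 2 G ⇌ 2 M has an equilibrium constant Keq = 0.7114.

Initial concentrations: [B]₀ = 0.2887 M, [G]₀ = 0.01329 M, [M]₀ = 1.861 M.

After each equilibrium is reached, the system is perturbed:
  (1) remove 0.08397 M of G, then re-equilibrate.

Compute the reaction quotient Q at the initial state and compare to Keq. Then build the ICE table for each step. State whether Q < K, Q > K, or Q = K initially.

Q₀ = 8.1490e+05; Q > K (proceeds reverse)

Q₀ = 8.1490e+05 vs Keq = 0.7114 ⇒ Q>K, reverse
Step 1:
                    B           G           M
  I            0.2887     0.01329       1.861
  C             1.135      0.7569     -0.7569
  E             1.424      0.7702       1.104
  solve Keq expr → x = -0.3785; check Q = 0.7114
Then remove 0.08397 M of G.
Step 2:
                    B           G           M
  I             1.424      0.6863       1.104
  C           0.04439     0.02959    -0.02959
  E             1.469      0.7159       1.074
  solve Keq expr → x = -0.0148; check Q = 0.7114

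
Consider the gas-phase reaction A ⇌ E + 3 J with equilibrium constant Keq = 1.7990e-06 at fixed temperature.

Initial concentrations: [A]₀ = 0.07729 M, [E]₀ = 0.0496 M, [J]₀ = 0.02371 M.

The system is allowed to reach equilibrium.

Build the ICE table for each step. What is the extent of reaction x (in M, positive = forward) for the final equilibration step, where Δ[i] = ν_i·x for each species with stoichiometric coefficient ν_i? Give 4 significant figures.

Q₀ = 8.5537e-06 vs Keq = 1.7990e-06 ⇒ Q>K, reverse
Step 1:
                   A          E          J
  I          0.07729     0.0496    0.02371
  C         0.003041  -0.003041  -0.009123
  E          0.08033    0.04656    0.01459
  solve Keq expr → x = -0.003041; check Q = 1.7990e-06

x = -0.003041 M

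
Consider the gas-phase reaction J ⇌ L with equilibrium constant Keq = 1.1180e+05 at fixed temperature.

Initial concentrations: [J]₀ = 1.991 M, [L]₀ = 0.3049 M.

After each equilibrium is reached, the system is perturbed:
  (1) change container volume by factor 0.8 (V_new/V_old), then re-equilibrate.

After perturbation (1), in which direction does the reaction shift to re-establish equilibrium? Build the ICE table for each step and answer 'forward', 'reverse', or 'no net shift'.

Q₀ = 0.1531 vs Keq = 1.1180e+05 ⇒ Q<K, forward
Step 1:
                    J           L
  Initial       1.991      0.3049
  Change       -1.991       1.991
  Equil    2.0536e-05       2.296
  solve Keq expr → x = 1.991; check Q = 1.1180e+05
Then change container volume by factor 0.8 (V_new/V_old).
Step 2:
                    J           L
  Initial  2.5669e-05        2.87
  Change            0           0
  Equil    2.5669e-05        2.87
  solve Keq expr → x = 0; check Q = 1.1180e+05

Direction: no net shift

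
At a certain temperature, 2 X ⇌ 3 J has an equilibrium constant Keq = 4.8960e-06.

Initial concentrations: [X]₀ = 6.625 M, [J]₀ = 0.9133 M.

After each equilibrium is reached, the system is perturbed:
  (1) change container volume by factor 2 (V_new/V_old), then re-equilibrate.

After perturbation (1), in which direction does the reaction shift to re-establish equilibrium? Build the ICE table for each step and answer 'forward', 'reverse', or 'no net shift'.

Q₀ = 0.01736 vs Keq = 4.8960e-06 ⇒ Q>K, reverse
Step 1:
                   X          J
  Initial      6.625     0.9133
  Change      0.5667      -0.85
  Equil        7.192    0.06327
  solve Keq expr → x = -0.2833; check Q = 4.8960e-06
Then change container volume by factor 2 (V_new/V_old).
Step 2:
                   X          J
  Initial      3.596    0.03163
  Change   -0.005454   0.008182
  Equil         3.59    0.03981
  solve Keq expr → x = 0.002727; check Q = 4.8960e-06

Direction: forward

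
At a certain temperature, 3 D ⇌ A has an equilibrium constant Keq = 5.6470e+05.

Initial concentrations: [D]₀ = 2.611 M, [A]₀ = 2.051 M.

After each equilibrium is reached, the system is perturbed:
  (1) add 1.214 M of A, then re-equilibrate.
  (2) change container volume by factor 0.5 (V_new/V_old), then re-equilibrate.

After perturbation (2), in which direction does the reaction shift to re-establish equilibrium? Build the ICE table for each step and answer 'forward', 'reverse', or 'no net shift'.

Direction: forward

Q₀ = 0.1152 vs Keq = 5.6470e+05 ⇒ Q<K, forward
Step 1:
                    D           A
  I             2.611       2.051
  C            -2.594      0.8646
  E           0.01728       2.916
  solve Keq expr → x = 0.8646; check Q = 5.6470e+05
Then add 1.214 M of A.
Step 2:
                    D           A
  I           0.01728        4.13
  C          0.002125 -7.0847e-04
  E           0.01941       4.129
  solve Keq expr → x = -7.0847e-04; check Q = 5.6470e+05
Then change container volume by factor 0.5 (V_new/V_old).
Step 3:
                    D           A
  I           0.03882       8.258
  C          -0.01436    0.004787
  E           0.02446       8.263
  solve Keq expr → x = 0.004787; check Q = 5.6470e+05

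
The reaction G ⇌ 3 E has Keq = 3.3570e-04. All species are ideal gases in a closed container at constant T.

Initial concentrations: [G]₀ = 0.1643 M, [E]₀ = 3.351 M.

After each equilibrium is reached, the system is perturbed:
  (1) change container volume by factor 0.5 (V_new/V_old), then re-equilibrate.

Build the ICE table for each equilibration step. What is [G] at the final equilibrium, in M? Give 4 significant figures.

Q₀ = 229 vs Keq = 3.3570e-04 ⇒ Q>K, reverse
Step 1:
                    G           E
  I            0.1643       3.351
  C             1.092      -3.276
  E             1.256     0.07499
  solve Keq expr → x = -1.092; check Q = 3.3570e-04
Then change container volume by factor 0.5 (V_new/V_old).
Step 2:
                    G           E
  I             2.513        0.15
  C           0.01842    -0.05527
  E             2.531     0.09471
  solve Keq expr → x = -0.01842; check Q = 3.3570e-04

[G]_eq = 2.531 M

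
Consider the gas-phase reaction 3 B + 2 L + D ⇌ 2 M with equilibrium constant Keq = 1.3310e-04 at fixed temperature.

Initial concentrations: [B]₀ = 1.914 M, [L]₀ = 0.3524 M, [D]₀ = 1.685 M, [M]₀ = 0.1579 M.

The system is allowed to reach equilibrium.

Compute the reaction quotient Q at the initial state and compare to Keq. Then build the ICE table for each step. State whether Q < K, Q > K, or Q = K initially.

Q₀ = 0.01699 vs Keq = 1.3310e-04 ⇒ Q>K, reverse
Step 1:
                   B          L          D          M
  I            1.914     0.3524      1.685     0.1579
  C           0.2025      0.135    0.06749     -0.135
  E            2.116     0.4874      1.752    0.02292
  solve Keq expr → x = -0.06749; check Q = 1.3310e-04

Q₀ = 0.01699; Q > K (proceeds reverse)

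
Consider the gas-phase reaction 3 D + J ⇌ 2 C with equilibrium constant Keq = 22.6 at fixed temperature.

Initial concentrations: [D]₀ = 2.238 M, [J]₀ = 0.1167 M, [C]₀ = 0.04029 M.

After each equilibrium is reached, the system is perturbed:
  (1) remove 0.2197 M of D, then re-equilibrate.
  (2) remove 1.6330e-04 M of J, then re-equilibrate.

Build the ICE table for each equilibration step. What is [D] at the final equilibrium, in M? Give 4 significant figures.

[D]_eq = 1.671 M

Q₀ = 0.001241 vs Keq = 22.6 ⇒ Q<K, forward
Step 1:
                    D           J           C
  init          2.238      0.1167     0.04029
  Δ           -0.3486     -0.1162      0.2324
  eq            1.889  4.8793e-04      0.2727
  solve Keq expr → x = 0.1162; check Q = 22.6
Then remove 0.2197 M of D.
Step 2:
                    D           J           C
  init           1.67  4.8793e-04      0.2727
  Δ        6.4803e-04  2.1601e-04 -4.3202e-04
  eq             1.67  7.0394e-04      0.2723
  solve Keq expr → x = -2.1601e-04; check Q = 22.6
Then remove 1.6330e-04 M of J.
Step 3:
                    D           J           C
  init           1.67  5.4064e-04      0.2723
  Δ        4.8308e-04  1.6103e-04 -3.2205e-04
  eq            1.671  7.0167e-04       0.272
  solve Keq expr → x = -1.6103e-04; check Q = 22.6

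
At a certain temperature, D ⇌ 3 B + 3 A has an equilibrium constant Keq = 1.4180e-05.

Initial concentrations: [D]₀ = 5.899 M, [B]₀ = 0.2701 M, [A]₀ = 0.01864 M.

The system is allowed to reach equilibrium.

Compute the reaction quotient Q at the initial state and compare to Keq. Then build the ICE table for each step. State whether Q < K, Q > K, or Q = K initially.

Q₀ = 2.1634e-08 vs Keq = 1.4180e-05 ⇒ Q<K, forward
Step 1:
                  D         B         A
  Initial     5.899    0.2701   0.01864
  Change   -0.03316   0.09947   0.09947
  Equil       5.866    0.3696    0.1181
  solve Keq expr → x = 0.03316; check Q = 1.4180e-05

Q₀ = 2.1634e-08; Q < K (proceeds forward)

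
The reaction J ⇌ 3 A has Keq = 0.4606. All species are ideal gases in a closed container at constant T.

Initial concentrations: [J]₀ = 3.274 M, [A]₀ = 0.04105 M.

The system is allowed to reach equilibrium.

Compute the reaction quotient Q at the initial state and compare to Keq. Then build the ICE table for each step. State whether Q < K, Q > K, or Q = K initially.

Q₀ = 2.1128e-05 vs Keq = 0.4606 ⇒ Q<K, forward
Step 1:
                    J           A
  I             3.274     0.04105
  C           -0.3542       1.063
  E              2.92       1.104
  solve Keq expr → x = 0.3542; check Q = 0.4606

Q₀ = 2.1128e-05; Q < K (proceeds forward)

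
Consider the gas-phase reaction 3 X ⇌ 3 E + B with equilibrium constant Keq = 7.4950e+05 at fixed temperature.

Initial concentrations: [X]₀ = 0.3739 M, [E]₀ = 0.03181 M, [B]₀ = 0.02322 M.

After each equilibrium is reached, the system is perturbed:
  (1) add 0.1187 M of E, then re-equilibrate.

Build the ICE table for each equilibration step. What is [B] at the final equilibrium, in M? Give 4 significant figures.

[B]_eq = 0.1468 M

Q₀ = 1.4298e-05 vs Keq = 7.4950e+05 ⇒ Q<K, forward
Step 1:
                    X           E           B
  I            0.3739     0.03181     0.02322
  C           -0.3716      0.3716      0.1239
  E          0.002344      0.4034      0.1471
  solve Keq expr → x = 0.1239; check Q = 7.4950e+05
Then add 0.1187 M of E.
Step 2:
                    X           E           B
  I          0.002344      0.5221      0.1471
  C        6.8423e-04 -6.8423e-04 -2.2808e-04
  E          0.003028      0.5214      0.1468
  solve Keq expr → x = -2.2808e-04; check Q = 7.4950e+05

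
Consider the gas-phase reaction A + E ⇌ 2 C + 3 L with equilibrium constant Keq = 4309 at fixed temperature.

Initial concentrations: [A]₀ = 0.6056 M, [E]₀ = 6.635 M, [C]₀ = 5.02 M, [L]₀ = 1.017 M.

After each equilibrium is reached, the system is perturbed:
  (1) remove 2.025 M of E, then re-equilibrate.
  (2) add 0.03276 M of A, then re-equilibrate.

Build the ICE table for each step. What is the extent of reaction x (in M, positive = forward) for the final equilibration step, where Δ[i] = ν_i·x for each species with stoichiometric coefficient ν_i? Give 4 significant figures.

Q₀ = 6.597 vs Keq = 4309 ⇒ Q<K, forward
Step 1:
                   A          E          C          L
  init        0.6056      6.635       5.02      1.017
  Δ          -0.5755    -0.5755      1.151      1.726
  eq         0.03012       6.06      6.171      2.743
  solve Keq expr → x = 0.5755; check Q = 4309
Then remove 2.025 M of E.
Step 2:
                   A          E          C          L
  init       0.03012      4.035      6.171      2.743
  Δ          0.01276    0.01276   -0.02551   -0.03827
  eq         0.04287      4.047      6.145      2.705
  solve Keq expr → x = -0.01276; check Q = 4309
Then add 0.03276 M of A.
Step 3:
                   A          E          C          L
  init       0.07563      4.047      6.145      2.705
  Δ         -0.02754   -0.02754    0.05508    0.08262
  eq         0.04809       4.02      6.201      2.788
  solve Keq expr → x = 0.02754; check Q = 4309

x = 0.02754 M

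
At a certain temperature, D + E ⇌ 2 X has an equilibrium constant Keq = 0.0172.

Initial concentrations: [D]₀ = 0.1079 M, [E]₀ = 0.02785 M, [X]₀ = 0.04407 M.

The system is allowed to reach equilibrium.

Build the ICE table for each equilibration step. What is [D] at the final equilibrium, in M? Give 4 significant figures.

Q₀ = 0.6463 vs Keq = 0.0172 ⇒ Q>K, reverse
Step 1:
                   D          E          X
  Initial     0.1079    0.02785    0.04407
  Change     0.01712    0.01712   -0.03424
  Equil        0.125    0.04497   0.009833
  solve Keq expr → x = -0.01712; check Q = 0.0172

[D]_eq = 0.125 M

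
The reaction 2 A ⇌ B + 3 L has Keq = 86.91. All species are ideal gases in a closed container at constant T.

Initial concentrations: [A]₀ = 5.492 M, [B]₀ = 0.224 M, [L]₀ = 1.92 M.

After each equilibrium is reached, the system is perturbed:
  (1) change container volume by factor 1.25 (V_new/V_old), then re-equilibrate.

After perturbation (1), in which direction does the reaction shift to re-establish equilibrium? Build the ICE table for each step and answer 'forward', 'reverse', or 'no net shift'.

Direction: forward

Q₀ = 0.05256 vs Keq = 86.91 ⇒ Q<K, forward
Step 1:
                    A           B           L
  I             5.492       0.224        1.92
  C            -3.094       1.547        4.64
  E             2.398       1.771        6.56
  solve Keq expr → x = 1.547; check Q = 86.91
Then change container volume by factor 1.25 (V_new/V_old).
Step 2:
                    A           B           L
  I             1.919       1.417       5.248
  C           -0.1962     0.09808      0.2942
  E             1.723       1.515       5.542
  solve Keq expr → x = 0.09808; check Q = 86.91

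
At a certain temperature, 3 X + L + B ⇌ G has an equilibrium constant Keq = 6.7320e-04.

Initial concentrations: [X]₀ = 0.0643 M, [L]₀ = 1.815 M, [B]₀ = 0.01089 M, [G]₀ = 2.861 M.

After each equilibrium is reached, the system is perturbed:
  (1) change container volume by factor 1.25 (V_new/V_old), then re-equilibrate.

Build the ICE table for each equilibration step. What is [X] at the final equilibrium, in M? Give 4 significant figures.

[X]_eq = 5.269 M

Q₀ = 5.4448e+05 vs Keq = 6.7320e-04 ⇒ Q>K, reverse
Step 1:
                  X         L         B         G
  Initial    0.0643     1.815   0.01089     2.861
  Change      5.743     1.914     1.914    -1.914
  Equil       5.807     3.729     1.925    0.9467
  solve Keq expr → x = -1.914; check Q = 6.7320e-04
Then change container volume by factor 1.25 (V_new/V_old).
Step 2:
                  X         L         B         G
  Initial     4.646     2.983      1.54    0.7573
  Change     0.6235    0.2078    0.2078   -0.2078
  Equil       5.269     3.191     1.748    0.5495
  solve Keq expr → x = -0.2078; check Q = 6.7320e-04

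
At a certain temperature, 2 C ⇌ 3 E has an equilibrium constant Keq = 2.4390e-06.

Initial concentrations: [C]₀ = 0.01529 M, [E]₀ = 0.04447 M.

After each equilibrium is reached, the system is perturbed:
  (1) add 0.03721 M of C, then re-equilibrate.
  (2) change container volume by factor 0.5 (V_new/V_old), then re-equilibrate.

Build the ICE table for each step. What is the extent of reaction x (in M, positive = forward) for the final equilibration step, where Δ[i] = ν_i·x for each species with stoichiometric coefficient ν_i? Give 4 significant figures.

Q₀ = 0.3762 vs Keq = 2.4390e-06 ⇒ Q>K, reverse
Step 1:
                   C          E
  Initial    0.01529    0.04447
  Change     0.02853    -0.0428
  Equil      0.04382   0.001673
  solve Keq expr → x = -0.01427; check Q = 2.4390e-06
Then add 0.03721 M of C.
Step 2:
                   C          E
  Initial    0.08103   0.001673
  Change  -5.5728e-04 8.3592e-04
  Equil      0.08047   0.002509
  solve Keq expr → x = 2.7864e-04; check Q = 2.4390e-06
Then change container volume by factor 0.5 (V_new/V_old).
Step 3:
                   C          E
  Initial     0.1609   0.005018
  Change  6.8265e-04  -0.001024
  Equil       0.1616   0.003994
  solve Keq expr → x = -3.4132e-04; check Q = 2.4390e-06

x = -3.4132e-04 M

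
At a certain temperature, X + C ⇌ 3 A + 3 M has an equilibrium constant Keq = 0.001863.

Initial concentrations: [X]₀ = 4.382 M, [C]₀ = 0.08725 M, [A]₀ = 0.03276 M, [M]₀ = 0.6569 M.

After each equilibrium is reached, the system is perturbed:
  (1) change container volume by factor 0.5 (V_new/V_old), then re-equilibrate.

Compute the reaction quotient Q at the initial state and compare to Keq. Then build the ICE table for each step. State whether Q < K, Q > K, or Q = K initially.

Q₀ = 2.6067e-05 vs Keq = 0.001863 ⇒ Q<K, forward
Step 1:
                    X           C           A           M
  init          4.382     0.08725     0.03276      0.6569
  Δ          -0.02526    -0.02526     0.07579     0.07579
  eq            4.357     0.06199      0.1086      0.7327
  solve Keq expr → x = 0.02526; check Q = 0.001863
Then change container volume by factor 0.5 (V_new/V_old).
Step 2:
                    X           C           A           M
  init          8.713       0.124      0.2171       1.465
  Δ           0.03824     0.03824     -0.1147     -0.1147
  eq            8.752      0.1622      0.1024       1.351
  solve Keq expr → x = -0.03824; check Q = 0.001863

Q₀ = 2.6067e-05; Q < K (proceeds forward)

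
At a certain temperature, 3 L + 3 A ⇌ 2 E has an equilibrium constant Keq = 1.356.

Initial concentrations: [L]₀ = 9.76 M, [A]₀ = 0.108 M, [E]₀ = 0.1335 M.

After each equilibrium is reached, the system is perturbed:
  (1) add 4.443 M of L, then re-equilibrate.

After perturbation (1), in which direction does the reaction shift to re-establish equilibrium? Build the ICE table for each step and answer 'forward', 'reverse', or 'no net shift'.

Direction: forward

Q₀ = 0.01522 vs Keq = 1.356 ⇒ Q<K, forward
Step 1:
                    L           A           E
  Initial        9.76       0.108      0.1335
  Change     -0.07767    -0.07767     0.05178
  Equil         9.682     0.03033      0.1853
  solve Keq expr → x = 0.02589; check Q = 1.356
Then add 4.443 M of L.
Step 2:
                    L           A           E
  Initial       14.13     0.03033      0.1853
  Change    -0.009075   -0.009075     0.00605
  Equil         14.12     0.02125      0.1913
  solve Keq expr → x = 0.003025; check Q = 1.356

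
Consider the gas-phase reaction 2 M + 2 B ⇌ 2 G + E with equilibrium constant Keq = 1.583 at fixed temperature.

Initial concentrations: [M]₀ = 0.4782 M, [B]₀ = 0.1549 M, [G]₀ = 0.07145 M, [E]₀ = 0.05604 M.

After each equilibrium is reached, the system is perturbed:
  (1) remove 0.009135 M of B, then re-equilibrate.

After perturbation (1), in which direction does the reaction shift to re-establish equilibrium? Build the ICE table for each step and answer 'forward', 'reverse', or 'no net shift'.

Q₀ = 0.05214 vs Keq = 1.583 ⇒ Q<K, forward
Step 1:
                    M           B           G           E
  init         0.4782      0.1549     0.07145     0.05604
  Δ          -0.07089    -0.07089     0.07089     0.03544
  eq           0.4073     0.08401      0.1423     0.09148
  solve Keq expr → x = 0.03544; check Q = 1.583
Then remove 0.009135 M of B.
Step 2:
                    M           B           G           E
  init         0.4073     0.07488      0.1423     0.09148
  Δ          0.004547    0.004547   -0.004547   -0.002274
  eq           0.4119     0.07942      0.1378     0.08921
  solve Keq expr → x = -0.002274; check Q = 1.583

Direction: reverse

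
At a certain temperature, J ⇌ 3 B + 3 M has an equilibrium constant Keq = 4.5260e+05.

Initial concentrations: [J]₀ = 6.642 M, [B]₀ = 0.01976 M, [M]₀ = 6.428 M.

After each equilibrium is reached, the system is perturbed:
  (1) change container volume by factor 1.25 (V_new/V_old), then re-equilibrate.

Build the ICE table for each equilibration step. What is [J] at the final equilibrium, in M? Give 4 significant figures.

Q₀ = 3.0852e-04 vs Keq = 4.5260e+05 ⇒ Q<K, forward
Step 1:
                    J           B           M
  Initial       6.642     0.01976       6.428
  Change       -2.742       8.227       8.227
  Equil           3.9       8.247       14.65
  solve Keq expr → x = 2.742; check Q = 4.5260e+05
Then change container volume by factor 1.25 (V_new/V_old).
Step 2:
                    J           B           M
  Initial        3.12       6.597       11.72
  Change       -0.484       1.452       1.452
  Equil         2.636       8.049       13.18
  solve Keq expr → x = 0.484; check Q = 4.5260e+05

[J]_eq = 2.636 M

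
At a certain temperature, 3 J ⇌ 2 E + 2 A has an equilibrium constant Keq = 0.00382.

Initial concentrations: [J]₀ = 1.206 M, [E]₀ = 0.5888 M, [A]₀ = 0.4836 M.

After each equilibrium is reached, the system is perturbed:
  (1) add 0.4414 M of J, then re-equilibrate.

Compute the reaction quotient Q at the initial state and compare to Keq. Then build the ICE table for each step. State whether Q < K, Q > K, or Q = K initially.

Q₀ = 0.04622; Q > K (proceeds reverse)

Q₀ = 0.04622 vs Keq = 0.00382 ⇒ Q>K, reverse
Step 1:
                    J           E           A
  init          1.206      0.5888      0.4836
  Δ             0.293     -0.1953     -0.1953
  eq            1.499      0.3935      0.2883
  solve Keq expr → x = -0.09766; check Q = 0.00382
Then add 0.4414 M of J.
Step 2:
                    J           E           A
  init           1.94      0.3935      0.2883
  Δ          -0.08641     0.05761     0.05761
  eq            1.854      0.4511      0.3459
  solve Keq expr → x = 0.0288; check Q = 0.00382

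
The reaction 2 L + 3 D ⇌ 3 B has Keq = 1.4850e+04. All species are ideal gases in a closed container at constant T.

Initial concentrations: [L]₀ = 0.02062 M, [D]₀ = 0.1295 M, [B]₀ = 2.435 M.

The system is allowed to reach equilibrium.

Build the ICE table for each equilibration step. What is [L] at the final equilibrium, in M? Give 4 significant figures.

[L]_eq = 0.1498 M

Q₀ = 1.5635e+07 vs Keq = 1.4850e+04 ⇒ Q>K, reverse
Step 1:
                  L         D         B
  Initial   0.02062    0.1295     2.435
  Change     0.1292    0.1938   -0.1938
  Equil      0.1498    0.3233     2.241
  solve Keq expr → x = -0.06459; check Q = 1.4850e+04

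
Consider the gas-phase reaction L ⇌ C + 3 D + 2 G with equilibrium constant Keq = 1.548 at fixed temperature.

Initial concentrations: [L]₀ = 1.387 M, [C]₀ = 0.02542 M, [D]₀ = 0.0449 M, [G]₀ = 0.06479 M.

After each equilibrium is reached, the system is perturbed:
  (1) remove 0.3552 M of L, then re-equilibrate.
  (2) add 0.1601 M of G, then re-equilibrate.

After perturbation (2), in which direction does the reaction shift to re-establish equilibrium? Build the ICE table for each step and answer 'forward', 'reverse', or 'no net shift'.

Q₀ = 6.9639e-09 vs Keq = 1.548 ⇒ Q<K, forward
Step 1:
                    L           C           D           G
  Initial       1.387     0.02542      0.0449     0.06479
  Change      -0.4639      0.4639       1.392      0.9278
  Equil        0.9231      0.4893       1.437      0.9925
  solve Keq expr → x = 0.4639; check Q = 1.548
Then remove 0.3552 M of L.
Step 2:
                    L           C           D           G
  Initial      0.5679      0.4893       1.437      0.9925
  Change      0.03351    -0.03351     -0.1005    -0.06702
  Equil        0.6014      0.4558       1.336      0.9255
  solve Keq expr → x = -0.03351; check Q = 1.548
Then add 0.1601 M of G.
Step 3:
                    L           C           D           G
  Initial      0.6014      0.4558       1.336       1.086
  Change      0.02193    -0.02193    -0.06579    -0.04386
  Equil        0.6234      0.4339        1.27       1.042
  solve Keq expr → x = -0.02193; check Q = 1.548

Direction: reverse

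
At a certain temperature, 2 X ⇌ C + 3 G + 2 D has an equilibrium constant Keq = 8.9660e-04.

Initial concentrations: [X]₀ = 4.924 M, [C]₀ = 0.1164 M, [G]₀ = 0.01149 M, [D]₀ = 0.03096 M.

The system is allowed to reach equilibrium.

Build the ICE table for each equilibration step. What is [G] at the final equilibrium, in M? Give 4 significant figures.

Q₀ = 6.9804e-12 vs Keq = 8.9660e-04 ⇒ Q<K, forward
Step 1:
                   X          C          G          D
  init         4.924     0.1164    0.01149    0.03096
  Δ          -0.4228     0.2114     0.6342     0.4228
  eq           4.501     0.3278     0.6457     0.4537
  solve Keq expr → x = 0.2114; check Q = 8.9660e-04

[G]_eq = 0.6457 M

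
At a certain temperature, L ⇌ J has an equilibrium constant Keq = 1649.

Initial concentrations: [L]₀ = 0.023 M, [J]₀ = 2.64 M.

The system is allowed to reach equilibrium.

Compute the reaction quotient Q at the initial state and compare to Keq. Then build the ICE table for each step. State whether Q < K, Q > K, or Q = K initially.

Q₀ = 114.8 vs Keq = 1649 ⇒ Q<K, forward
Step 1:
                  L         J
  I           0.023      2.64
  C        -0.02139   0.02139
  E        0.001614     2.661
  solve Keq expr → x = 0.02139; check Q = 1649

Q₀ = 114.8; Q < K (proceeds forward)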